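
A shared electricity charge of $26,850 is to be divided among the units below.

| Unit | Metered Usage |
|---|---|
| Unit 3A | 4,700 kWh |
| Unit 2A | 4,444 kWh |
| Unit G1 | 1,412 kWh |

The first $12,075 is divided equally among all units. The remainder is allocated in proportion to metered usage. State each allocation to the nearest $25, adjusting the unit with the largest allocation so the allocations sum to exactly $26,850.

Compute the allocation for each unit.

First tranche $12,075 split equally: $4,025 each.
Remainder $14,775 by metered usage (total 10,556): Unit 3A 6,578.49 → $6,575; Unit 2A 6,220.17 → $6,225; Unit G1 1,976.35 → $1,975.
Totals: Unit 3A $4,025 + $6,575 = $10,600; Unit 2A $4,025 + $6,225 = $10,250; Unit G1 $4,025 + $1,975 = $6,000.

Unit 3A: $10,600 | Unit 2A: $10,250 | Unit G1: $6,000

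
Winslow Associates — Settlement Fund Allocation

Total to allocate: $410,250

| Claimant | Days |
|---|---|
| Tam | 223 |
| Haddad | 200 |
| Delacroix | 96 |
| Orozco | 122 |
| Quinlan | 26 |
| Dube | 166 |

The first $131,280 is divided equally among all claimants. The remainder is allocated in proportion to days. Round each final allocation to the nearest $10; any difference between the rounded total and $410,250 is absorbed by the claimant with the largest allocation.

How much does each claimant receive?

Tam: $96,560 | Haddad: $88,860 | Delacroix: $54,030 | Orozco: $62,740 | Quinlan: $30,590 | Dube: $77,470

First tranche $131,280 split equally: $21,880 each.
Remainder $278,970 by days (total 833): Tam 74,682.24 → $74,680; Haddad 66,979.59 → $66,980; Delacroix 32,150.20 → $32,150; Orozco 40,857.55 → $40,860; Quinlan 8,707.35 → $8,710; Dube 55,593.06 → $55,590.
Totals: Tam $21,880 + $74,680 = $96,560; Haddad $21,880 + $66,980 = $88,860; Delacroix $21,880 + $32,150 = $54,030; Orozco $21,880 + $40,860 = $62,740; Quinlan $21,880 + $8,710 = $30,590; Dube $21,880 + $55,590 = $77,470.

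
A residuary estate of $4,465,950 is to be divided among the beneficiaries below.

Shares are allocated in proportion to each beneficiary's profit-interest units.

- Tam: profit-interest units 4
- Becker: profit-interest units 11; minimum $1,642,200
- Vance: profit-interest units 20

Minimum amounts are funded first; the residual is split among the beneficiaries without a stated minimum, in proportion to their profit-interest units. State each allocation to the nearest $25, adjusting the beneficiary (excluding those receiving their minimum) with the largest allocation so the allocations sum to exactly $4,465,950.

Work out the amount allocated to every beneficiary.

Tam: $470,625 · Becker: $1,642,200 · Vance: $2,353,125

Guaranteed amounts: Becker $1,642,200. Balance $2,823,750.
Balance split over remaining profit-interest units 24: Tam 470,625.00 → $470,625; Vance 2,353,125.00 → $2,353,125.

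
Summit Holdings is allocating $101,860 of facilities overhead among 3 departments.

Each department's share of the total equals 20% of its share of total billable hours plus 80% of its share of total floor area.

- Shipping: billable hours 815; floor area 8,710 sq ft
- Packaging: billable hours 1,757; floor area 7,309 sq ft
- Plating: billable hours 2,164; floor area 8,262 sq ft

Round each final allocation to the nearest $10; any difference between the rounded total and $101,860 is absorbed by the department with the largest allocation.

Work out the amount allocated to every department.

Shipping: $32,740 | Packaging: $32,090 | Plating: $37,030

Totals — billable hours 4,736, floor area 24,281.
Composite weights (20% billable hours + 80% floor area): Shipping 0.3214; Packaging 0.3150; Plating 0.3636.
Proportional shares: Shipping 32,736.84; Packaging 32,087.07; Plating 37,036.09.
At nearest $10: Shipping $32,740; Packaging $32,090; Plating $37,040. Sum = $101,870.
Difference $101,860 − $101,870 = −$10 applied to largest allocation (Plating): Plating becomes $37,030.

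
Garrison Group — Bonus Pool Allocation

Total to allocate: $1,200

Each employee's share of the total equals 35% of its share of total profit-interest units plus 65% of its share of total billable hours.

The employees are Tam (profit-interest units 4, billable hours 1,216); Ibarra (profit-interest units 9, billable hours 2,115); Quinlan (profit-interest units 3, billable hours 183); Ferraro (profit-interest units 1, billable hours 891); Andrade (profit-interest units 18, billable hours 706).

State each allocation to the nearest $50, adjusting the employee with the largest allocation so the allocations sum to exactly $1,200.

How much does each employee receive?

Tam: $250; Ibarra: $450; Quinlan: $50; Ferraro: $150; Andrade: $300

Totals — profit-interest units 35, billable hours 5,111.
Composite weights (35% profit-interest units + 65% billable hours): Tam 0.1946; Ibarra 0.3590; Quinlan 0.0533; Ferraro 0.1233; Andrade 0.2698.
Raw shares: Tam 233.58; Ibarra 430.77; Quinlan 63.93; Ferraro 147.98; Andrade 323.74.
Rounded to nearest $50: Tam $250; Ibarra $450; Quinlan $50; Ferraro $150; Andrade $300. Sum = $1,200.
No rounding difference to absorb.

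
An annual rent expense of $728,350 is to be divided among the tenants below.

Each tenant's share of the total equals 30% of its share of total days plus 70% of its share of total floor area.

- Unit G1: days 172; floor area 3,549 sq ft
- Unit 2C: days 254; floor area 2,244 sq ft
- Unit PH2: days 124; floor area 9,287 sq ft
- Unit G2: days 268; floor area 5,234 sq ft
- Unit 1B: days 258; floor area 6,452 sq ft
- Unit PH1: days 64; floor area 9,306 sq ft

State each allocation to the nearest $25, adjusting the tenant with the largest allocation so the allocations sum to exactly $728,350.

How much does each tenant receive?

Unit G1: $83,125 · Unit 2C: $80,400 · Unit PH2: $155,025 · Unit G2: $125,350 · Unit 1B: $140,650 · Unit PH1: $143,800

Days total 1,140; floor area total 36,072.
Combined weights (30% days + 70% floor area): Unit G1 0.1141; Unit 2C 0.1104; Unit PH2 0.2129; Unit G2 0.1721; Unit 1B 0.1931; Unit PH1 0.1974.
Unrounded shares: Unit G1 83,129.32; Unit 2C 80,401.35; Unit PH2 155,030.53; Unit G2 125,345.68; Unit 1B 140,644.30; Unit PH1 143,798.82.
After rounding ($25): Unit G1 $83,125; Unit 2C $80,400; Unit PH2 $155,025; Unit G2 $125,350; Unit 1B $140,650; Unit PH1 $143,800. Sum = $728,350.
Rounded total matches; no reconciliation needed.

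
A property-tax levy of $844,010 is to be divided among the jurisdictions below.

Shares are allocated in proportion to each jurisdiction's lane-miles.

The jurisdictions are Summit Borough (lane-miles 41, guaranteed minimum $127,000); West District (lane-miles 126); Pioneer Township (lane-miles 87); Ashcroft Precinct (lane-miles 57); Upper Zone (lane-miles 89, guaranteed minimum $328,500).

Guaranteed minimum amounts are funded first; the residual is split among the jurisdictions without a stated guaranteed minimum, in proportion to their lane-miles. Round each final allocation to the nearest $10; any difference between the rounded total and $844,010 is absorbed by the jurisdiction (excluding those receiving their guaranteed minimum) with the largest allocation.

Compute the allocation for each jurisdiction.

Fund the minimums — Summit Borough $127,000; Upper Zone $328,500. Residual $388,510.
Residual split over remaining lane-miles 270: West District 181,304.67 → $181,300; Pioneer Township 125,186.56 → $125,190; Ashcroft Precinct 82,018.78 → $82,020.

Summit Borough: $127,000 | West District: $181,300 | Pioneer Township: $125,190 | Ashcroft Precinct: $82,020 | Upper Zone: $328,500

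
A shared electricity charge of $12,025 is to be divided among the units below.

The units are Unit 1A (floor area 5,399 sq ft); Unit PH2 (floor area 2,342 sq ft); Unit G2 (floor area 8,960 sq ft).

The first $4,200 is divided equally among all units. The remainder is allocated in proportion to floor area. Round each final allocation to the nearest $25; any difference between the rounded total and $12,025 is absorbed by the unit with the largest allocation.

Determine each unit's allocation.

Unit 1A: $3,925 · Unit PH2: $2,500 · Unit G2: $5,600

$4,200 shared equally gives $1,400 per unit.
Remainder $7,825 by floor area (total 16,701): Unit 1A 2,529.62 → $2,525; Unit PH2 1,097.31 → $1,100; Unit G2 4,198.07 → $4,200.
Totals: Unit 1A $1,400 + $2,525 = $3,925; Unit PH2 $1,400 + $1,100 = $2,500; Unit G2 $1,400 + $4,200 = $5,600.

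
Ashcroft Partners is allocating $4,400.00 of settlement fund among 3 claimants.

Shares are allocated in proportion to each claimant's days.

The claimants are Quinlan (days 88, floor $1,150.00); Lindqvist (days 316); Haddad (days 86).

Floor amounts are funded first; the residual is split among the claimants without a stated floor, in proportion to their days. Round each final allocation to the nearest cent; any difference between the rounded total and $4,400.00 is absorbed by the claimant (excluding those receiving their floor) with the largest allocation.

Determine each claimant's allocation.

Quinlan: $1,150.00 | Lindqvist: $2,554.73 | Haddad: $695.27

Minimums first: Quinlan $1,150.00. Residual $3,250.00.
Residual split over remaining days 402: Lindqvist 2,554.7264 → $2,554.73; Haddad 695.2736 → $695.27.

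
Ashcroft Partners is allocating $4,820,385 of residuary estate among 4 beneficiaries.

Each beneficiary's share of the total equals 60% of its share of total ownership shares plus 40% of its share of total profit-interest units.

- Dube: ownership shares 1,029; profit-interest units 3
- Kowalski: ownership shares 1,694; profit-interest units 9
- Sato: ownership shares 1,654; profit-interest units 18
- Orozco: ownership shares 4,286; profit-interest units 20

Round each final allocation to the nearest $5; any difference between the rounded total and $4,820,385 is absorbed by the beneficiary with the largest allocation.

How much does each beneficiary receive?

Dube: $459,230 | Kowalski: $912,625 | Sato: $1,246,340 | Orozco: $2,202,190

Ownership shares total 8,663; profit-interest units total 50.
Blended shares (60% ownership shares + 40% profit-interest units): Dube 0.0953; Kowalski 0.1893; Sato 0.2586; Orozco 0.4568.
Raw shares: Dube 459,231.40; Kowalski 912,626.92; Sato 1,246,340.23; Orozco 2,202,186.46.
At nearest $5: Dube $459,230; Kowalski $912,625; Sato $1,246,340; Orozco $2,202,185. Sum = $4,820,380.
Difference $4,820,385 − $4,820,380 = +$5 applied to largest allocation (Orozco): Orozco becomes $2,202,190.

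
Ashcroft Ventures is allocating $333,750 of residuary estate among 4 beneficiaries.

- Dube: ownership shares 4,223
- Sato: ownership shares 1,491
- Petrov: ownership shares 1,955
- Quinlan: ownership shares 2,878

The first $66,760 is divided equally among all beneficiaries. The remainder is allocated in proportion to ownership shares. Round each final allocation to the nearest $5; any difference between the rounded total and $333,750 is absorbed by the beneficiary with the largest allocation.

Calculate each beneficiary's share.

Dube: $123,590; Sato: $54,435; Petrov: $66,180; Quinlan: $89,545

$66,760 shared equally gives $16,690 per beneficiary.
Remainder $266,990 by ownership shares (total 10,547): Dube 106,902.32 → $106,900; Sato 37,743.63 → $37,745; Petrov 49,489.47 → $49,490; Quinlan 72,854.58 → $72,855.
Totals: Dube $16,690 + $106,900 = $123,590; Sato $16,690 + $37,745 = $54,435; Petrov $16,690 + $49,490 = $66,180; Quinlan $16,690 + $72,855 = $89,545.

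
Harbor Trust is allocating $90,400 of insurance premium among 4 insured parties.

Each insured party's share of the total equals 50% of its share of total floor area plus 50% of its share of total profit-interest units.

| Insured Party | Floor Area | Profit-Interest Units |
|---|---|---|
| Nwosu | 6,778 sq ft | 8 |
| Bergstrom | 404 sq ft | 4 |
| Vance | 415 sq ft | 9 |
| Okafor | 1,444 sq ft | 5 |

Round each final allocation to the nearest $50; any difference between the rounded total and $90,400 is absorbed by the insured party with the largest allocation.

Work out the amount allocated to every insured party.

Nwosu: $47,850 · Bergstrom: $8,950 · Vance: $17,700 · Okafor: $15,900

Totals — floor area 9,041, profit-interest units 26.
Composite weights (50% floor area + 50% profit-interest units): Nwosu 0.5287; Bergstrom 0.0993; Vance 0.1960; Okafor 0.1760.
Raw shares: Nwosu 47,793.94; Bergstrom 8,973.62; Vance 17,720.92; Okafor 15,911.51.
After rounding ($50): Nwosu $47,800; Bergstrom $8,950; Vance $17,700; Okafor $15,900. Sum = $90,350.
Difference $90,400 − $90,350 = +$50 applied to largest allocation (Nwosu): Nwosu becomes $47,850.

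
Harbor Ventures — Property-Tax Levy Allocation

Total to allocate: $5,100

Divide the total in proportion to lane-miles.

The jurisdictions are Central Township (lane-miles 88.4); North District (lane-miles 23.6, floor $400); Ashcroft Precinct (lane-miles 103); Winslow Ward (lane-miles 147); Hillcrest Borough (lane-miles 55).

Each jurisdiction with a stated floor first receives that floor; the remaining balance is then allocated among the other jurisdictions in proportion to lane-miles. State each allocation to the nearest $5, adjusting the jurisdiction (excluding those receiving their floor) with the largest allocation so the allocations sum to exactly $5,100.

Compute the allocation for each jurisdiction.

Minimums first: North District $400. Residual $4,700.
Residual split over remaining lane-miles 393.4: Central Township 1,056.13 → $1,055; Ashcroft Precinct 1,230.55 → $1,230; Winslow Ward 1,756.23 → $1,755; Hillcrest Borough 657.09 → $655.
Rounding difference +$5 applied to Winslow Ward → $1,760.

Central Township: $1,055; North District: $400; Ashcroft Precinct: $1,230; Winslow Ward: $1,760; Hillcrest Borough: $655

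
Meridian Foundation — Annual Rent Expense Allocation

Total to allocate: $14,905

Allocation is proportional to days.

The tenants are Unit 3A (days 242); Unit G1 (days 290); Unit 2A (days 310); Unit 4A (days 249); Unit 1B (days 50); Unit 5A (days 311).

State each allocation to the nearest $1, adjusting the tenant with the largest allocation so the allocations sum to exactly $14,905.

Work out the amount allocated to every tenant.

Sum of days: 1,452.
Pro-rata amounts: Unit 3A 242/1,452 × $14,905 = 2,484.17; Unit G1 290/1,452 × $14,905 = 2,976.89; Unit 2A 310/1,452 × $14,905 = 3,182.20; Unit 4A 249/1,452 × $14,905 = 2,556.02; Unit 1B 50/1,452 × $14,905 = 513.26; Unit 5A 311/1,452 × $14,905 = 3,192.46.
After rounding ($1): Unit 3A $2,484; Unit G1 $2,977; Unit 2A $3,182; Unit 4A $2,556; Unit 1B $513; Unit 5A $3,192. Sum = $14,904.
Difference $14,905 − $14,904 = +$1 applied to largest allocation (Unit 5A): Unit 5A becomes $3,193.

Unit 3A: $2,484 · Unit G1: $2,977 · Unit 2A: $3,182 · Unit 4A: $2,556 · Unit 1B: $513 · Unit 5A: $3,193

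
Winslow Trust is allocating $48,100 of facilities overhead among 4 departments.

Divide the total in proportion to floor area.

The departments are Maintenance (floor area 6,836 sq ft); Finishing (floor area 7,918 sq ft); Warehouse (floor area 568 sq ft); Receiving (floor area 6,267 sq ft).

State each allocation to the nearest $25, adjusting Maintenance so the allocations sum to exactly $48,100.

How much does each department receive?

Floor area total: 21,589.
Pro-rata amounts: Maintenance 6,836/21,589 × $48,100 = 15,230.52; Finishing 7,918/21,589 × $48,100 = 17,641.20; Warehouse 568/21,589 × $48,100 = 1,265.50; Receiving 6,267/21,589 × $48,100 = 13,962.79.
At nearest $25: Maintenance $15,225; Finishing $17,650; Warehouse $1,275; Receiving $13,975. Sum = $48,125.
Difference $48,100 − $48,125 = −$25 applied to Maintenance: Maintenance becomes $15,200.

Maintenance: $15,200 · Finishing: $17,650 · Warehouse: $1,275 · Receiving: $13,975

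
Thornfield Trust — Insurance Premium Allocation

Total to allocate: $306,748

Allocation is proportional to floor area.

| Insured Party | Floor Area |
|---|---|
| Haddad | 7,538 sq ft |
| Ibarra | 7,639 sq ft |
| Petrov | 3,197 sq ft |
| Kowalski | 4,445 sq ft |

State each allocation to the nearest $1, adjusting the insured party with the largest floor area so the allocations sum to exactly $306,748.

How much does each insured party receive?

Floor area total: 7,538 + 7,639 + 3,197 + 4,445 = 22,819.
Raw shares: Haddad 101,330.75; Ibarra 102,688.46; Petrov 42,976.18; Kowalski 59,752.61.
After rounding ($1): Haddad $101,331; Ibarra $102,688; Petrov $42,976; Kowalski $59,753. Sum = $306,748.
No rounding difference to absorb.

Haddad: $101,331 · Ibarra: $102,688 · Petrov: $42,976 · Kowalski: $59,753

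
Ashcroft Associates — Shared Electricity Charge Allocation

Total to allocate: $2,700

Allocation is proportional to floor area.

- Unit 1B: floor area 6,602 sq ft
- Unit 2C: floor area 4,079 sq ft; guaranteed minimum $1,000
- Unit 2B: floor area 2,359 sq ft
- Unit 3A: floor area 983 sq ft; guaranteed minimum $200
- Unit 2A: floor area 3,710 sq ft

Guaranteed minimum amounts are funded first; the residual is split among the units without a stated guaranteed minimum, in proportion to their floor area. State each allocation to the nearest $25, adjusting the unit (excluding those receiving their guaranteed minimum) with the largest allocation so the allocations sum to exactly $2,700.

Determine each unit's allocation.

Unit 1B: $775 | Unit 2C: $1,000 | Unit 2B: $275 | Unit 3A: $200 | Unit 2A: $450

Fund the minimums — Unit 2C $1,000; Unit 3A $200. Balance $1,500.
Balance split over remaining floor area 12,671: Unit 1B 781.55 → $775; Unit 2B 279.26 → $275; Unit 2A 439.19 → $450.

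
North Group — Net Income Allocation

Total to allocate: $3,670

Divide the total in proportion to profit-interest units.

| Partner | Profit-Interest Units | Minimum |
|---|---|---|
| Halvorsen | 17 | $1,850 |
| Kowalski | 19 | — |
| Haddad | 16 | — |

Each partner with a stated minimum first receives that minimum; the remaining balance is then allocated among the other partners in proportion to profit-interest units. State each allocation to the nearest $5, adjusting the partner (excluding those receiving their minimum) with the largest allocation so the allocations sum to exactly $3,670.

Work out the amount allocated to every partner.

Fund the minimums — Halvorsen $1,850. Remaining pool $1,820.
Remaining pool split over remaining profit-interest units 35: Kowalski 988.00 → $990; Haddad 832.00 → $830.

Halvorsen: $1,850 · Kowalski: $990 · Haddad: $830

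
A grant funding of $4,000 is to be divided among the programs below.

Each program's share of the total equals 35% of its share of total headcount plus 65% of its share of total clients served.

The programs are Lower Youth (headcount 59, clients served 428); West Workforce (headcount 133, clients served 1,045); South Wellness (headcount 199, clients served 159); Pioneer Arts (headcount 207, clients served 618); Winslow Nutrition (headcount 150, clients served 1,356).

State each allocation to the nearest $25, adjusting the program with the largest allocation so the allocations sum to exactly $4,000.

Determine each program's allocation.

Totals — headcount 748, clients served 3,606.
Combined weights (35% headcount + 65% clients served): Lower Youth 0.1048; West Workforce 0.2506; South Wellness 0.1218; Pioneer Arts 0.2083; Winslow Nutrition 0.3146.
Proportional shares: Lower Youth 419.02; West Workforce 1,002.40; South Wellness 487.10; Pioneer Arts 833.02; Winslow Nutrition 1,258.45.
Rounded to nearest $25: Lower Youth $425; West Workforce $1,000; South Wellness $475; Pioneer Arts $825; Winslow Nutrition $1,250. Sum = $3,975.
Difference $4,000 − $3,975 = +$25 applied to largest allocation (Winslow Nutrition): Winslow Nutrition becomes $1,275.

Lower Youth: $425 | West Workforce: $1,000 | South Wellness: $475 | Pioneer Arts: $825 | Winslow Nutrition: $1,275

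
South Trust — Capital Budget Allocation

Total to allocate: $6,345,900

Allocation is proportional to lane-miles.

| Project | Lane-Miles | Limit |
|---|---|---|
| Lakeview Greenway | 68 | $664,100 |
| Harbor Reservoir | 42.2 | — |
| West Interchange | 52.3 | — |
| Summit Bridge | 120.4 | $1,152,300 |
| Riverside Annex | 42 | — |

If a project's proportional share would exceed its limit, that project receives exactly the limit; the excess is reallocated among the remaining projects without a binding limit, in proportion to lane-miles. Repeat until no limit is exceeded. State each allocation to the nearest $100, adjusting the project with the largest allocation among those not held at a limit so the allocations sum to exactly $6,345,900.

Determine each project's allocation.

Total lane-miles = 324.9.
Proportional shares (ignoring caps): Lakeview Greenway 1,328,166.20; Harbor Reservoir 824,244.32; West Interchange 1,021,516.07; Summit Bridge 2,351,635.46; Riverside Annex 820,337.95.
Held at cap: Lakeview Greenway ($664,100), Summit Bridge ($1,152,300); residual $4,529,500 reallocated over remaining lane-miles 136.5.
Remaining shares: Harbor Reservoir 1,400,328.94 → $1,400,300; West Interchange 1,735,478.75 → $1,735,500; Riverside Annex 1,393,692.31 → $1,393,700.

Lakeview Greenway: $664,100 · Harbor Reservoir: $1,400,300 · West Interchange: $1,735,500 · Summit Bridge: $1,152,300 · Riverside Annex: $1,393,700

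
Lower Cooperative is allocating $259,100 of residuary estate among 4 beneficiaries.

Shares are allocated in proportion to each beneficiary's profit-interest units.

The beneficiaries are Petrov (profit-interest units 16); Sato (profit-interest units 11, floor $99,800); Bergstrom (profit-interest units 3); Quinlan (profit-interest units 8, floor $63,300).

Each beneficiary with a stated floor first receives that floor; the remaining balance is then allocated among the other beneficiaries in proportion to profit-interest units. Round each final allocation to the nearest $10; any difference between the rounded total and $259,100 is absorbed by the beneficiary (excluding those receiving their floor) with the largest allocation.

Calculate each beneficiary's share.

Petrov: $80,840 | Sato: $99,800 | Bergstrom: $15,160 | Quinlan: $63,300

Fund the minimums — Sato $99,800; Quinlan $63,300. Remaining pool $96,000.
Remaining pool split over remaining profit-interest units 19: Petrov 80,842.11 → $80,840; Bergstrom 15,157.89 → $15,160.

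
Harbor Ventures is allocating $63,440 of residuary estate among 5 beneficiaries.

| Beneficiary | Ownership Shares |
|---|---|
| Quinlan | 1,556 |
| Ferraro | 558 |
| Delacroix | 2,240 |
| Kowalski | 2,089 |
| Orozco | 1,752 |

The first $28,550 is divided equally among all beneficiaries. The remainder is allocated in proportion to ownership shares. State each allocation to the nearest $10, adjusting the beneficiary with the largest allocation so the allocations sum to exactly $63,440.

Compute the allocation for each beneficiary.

Quinlan: $12,330 · Ferraro: $8,090 · Delacroix: $15,250 · Kowalski: $14,600 · Orozco: $13,170

$28,550 shared equally gives $5,710 per beneficiary.
Remainder $34,890 by ownership shares (total 8,195): Quinlan 6,624.63 → $6,620; Ferraro 2,375.67 → $2,380; Delacroix 9,536.74 → $9,540; Kowalski 8,893.86 → $8,890; Orozco 7,459.09 → $7,460.
Totals: Quinlan $5,710 + $6,620 = $12,330; Ferraro $5,710 + $2,380 = $8,090; Delacroix $5,710 + $9,540 = $15,250; Kowalski $5,710 + $8,890 = $14,600; Orozco $5,710 + $7,460 = $13,170.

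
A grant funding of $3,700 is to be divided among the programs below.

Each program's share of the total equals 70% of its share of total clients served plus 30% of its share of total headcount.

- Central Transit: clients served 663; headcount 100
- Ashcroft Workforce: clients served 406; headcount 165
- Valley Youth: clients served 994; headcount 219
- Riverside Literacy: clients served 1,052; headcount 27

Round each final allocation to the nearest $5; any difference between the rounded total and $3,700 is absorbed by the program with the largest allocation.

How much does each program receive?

Central Transit: $770 · Ashcroft Workforce: $695 · Valley Youth: $1,300 · Riverside Literacy: $935

Clients served total 3,115; headcount total 511.
Combined weights (70% clients served + 30% headcount): Central Transit 0.2077; Ashcroft Workforce 0.1881; Valley Youth 0.3519; Riverside Literacy 0.2523.
Unrounded shares: Central Transit 768.48; Ashcroft Workforce 695.99; Valley Youth 1,302.19; Riverside Literacy 933.35.
Rounded to nearest $5: Central Transit $770; Ashcroft Workforce $695; Valley Youth $1,300; Riverside Literacy $935. Sum = $3,700.
Rounded total matches; no reconciliation needed.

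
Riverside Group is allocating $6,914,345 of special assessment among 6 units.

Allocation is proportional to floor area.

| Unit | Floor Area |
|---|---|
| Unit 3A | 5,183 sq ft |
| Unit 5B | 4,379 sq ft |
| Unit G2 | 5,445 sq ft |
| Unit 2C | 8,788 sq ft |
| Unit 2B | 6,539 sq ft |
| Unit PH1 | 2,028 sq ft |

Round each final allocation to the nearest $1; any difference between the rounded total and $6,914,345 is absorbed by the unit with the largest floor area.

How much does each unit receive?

Total floor area = 32,362.
Proportional shares: Unit 3A 5,183/32,362 × $6,914,345 = 1,107,380.57; Unit 5B 4,379/32,362 × $6,914,345 = 935,600.91; Unit G2 5,445/32,362 × $6,914,345 = 1,163,358.52; Unit 2C 8,788/32,362 × $6,914,345 = 1,877,611.52; Unit 2B 6,539/32,362 × $6,914,345 = 1,397,098.51; Unit PH1 2,028/32,362 × $6,914,345 = 433,294.97.
Rounded to nearest $1: Unit 3A $1,107,381; Unit 5B $935,601; Unit G2 $1,163,359; Unit 2C $1,877,612; Unit 2B $1,397,099; Unit PH1 $433,295. Sum = $6,914,347.
Difference $6,914,345 − $6,914,347 = −$2 applied to largest floor area (Unit 2C): Unit 2C becomes $1,877,610.

Unit 3A: $1,107,381 · Unit 5B: $935,601 · Unit G2: $1,163,359 · Unit 2C: $1,877,610 · Unit 2B: $1,397,099 · Unit PH1: $433,295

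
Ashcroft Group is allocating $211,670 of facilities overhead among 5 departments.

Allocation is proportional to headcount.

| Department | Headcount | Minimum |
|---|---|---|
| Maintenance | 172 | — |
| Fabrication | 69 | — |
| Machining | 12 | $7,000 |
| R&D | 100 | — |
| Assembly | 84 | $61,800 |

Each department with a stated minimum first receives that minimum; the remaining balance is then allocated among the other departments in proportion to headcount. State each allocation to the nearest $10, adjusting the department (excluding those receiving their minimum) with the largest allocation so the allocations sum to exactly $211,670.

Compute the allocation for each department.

Maintenance: $72,060 | Fabrication: $28,910 | Machining: $7,000 | R&D: $41,900 | Assembly: $61,800

Fund the minimums — Machining $7,000; Assembly $61,800. Residual $142,870.
Residual split over remaining headcount 341: Maintenance 72,063.46 → $72,060; Fabrication 28,909.18 → $28,910; R&D 41,897.36 → $41,900.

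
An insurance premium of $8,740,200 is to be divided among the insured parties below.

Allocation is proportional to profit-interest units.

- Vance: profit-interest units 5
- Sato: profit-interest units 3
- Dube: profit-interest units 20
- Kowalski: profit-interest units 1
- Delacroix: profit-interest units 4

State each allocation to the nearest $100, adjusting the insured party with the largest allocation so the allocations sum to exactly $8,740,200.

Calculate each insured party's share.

Vance: $1,324,300; Sato: $794,600; Dube: $5,297,000; Kowalski: $264,900; Delacroix: $1,059,400

Sum of profit-interest units: 33.
Raw shares: Vance 5/33 × $8,740,200 = 1,324,272.73; Sato 3/33 × $8,740,200 = 794,563.64; Dube 20/33 × $8,740,200 = 5,297,090.91; Kowalski 1/33 × $8,740,200 = 264,854.55; Delacroix 4/33 × $8,740,200 = 1,059,418.18.
Rounded to nearest $100: Vance $1,324,300; Sato $794,600; Dube $5,297,100; Kowalski $264,900; Delacroix $1,059,400. Sum = $8,740,300.
Difference $8,740,200 − $8,740,300 = −$100 applied to largest allocation (Dube): Dube becomes $5,297,000.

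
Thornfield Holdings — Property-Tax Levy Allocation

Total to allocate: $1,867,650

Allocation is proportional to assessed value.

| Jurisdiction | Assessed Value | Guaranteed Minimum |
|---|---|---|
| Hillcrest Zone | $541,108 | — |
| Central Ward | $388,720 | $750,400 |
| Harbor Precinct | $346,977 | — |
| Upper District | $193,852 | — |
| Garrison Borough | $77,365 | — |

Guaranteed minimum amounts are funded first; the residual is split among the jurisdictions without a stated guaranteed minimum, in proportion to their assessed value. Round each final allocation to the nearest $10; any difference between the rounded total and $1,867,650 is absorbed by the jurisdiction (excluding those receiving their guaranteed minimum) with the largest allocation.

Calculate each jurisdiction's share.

Hillcrest Zone: $521,480 · Central Ward: $750,400 · Harbor Precinct: $334,390 · Upper District: $186,820 · Garrison Borough: $74,560

Guaranteed amounts: Central Ward $750,400. Balance $1,117,250.
Balance split over remaining assessed value 1,159,302: Hillcrest Zone 521,480.09 → $521,480; Harbor Precinct 334,390.91 → $334,390; Upper District 186,820.30 → $186,820; Garrison Borough 74,558.70 → $74,560.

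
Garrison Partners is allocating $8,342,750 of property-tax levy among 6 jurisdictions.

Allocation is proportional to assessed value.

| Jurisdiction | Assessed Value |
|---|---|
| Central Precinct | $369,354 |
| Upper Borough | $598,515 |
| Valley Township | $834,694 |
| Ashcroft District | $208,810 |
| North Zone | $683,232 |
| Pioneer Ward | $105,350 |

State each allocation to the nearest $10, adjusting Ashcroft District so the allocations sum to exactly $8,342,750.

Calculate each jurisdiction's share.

Total assessed value = 2,799,955.
Raw shares: Central Precinct 369,354/2,799,955 × $8,342,750 = 1,100,527.72; Upper Borough 598,515/2,799,955 × $8,342,750 = 1,783,336.17; Valley Township 834,694/2,799,955 × $8,342,750 = 2,487,055.46; Ashcroft District 208,810/2,799,955 × $8,342,750 = 622,170.58; North Zone 683,232/2,799,955 × $8,342,750 = 2,035,759.06; Pioneer Ward 105,350/2,799,955 × $8,342,750 = 313,901.01.
At nearest $10: Central Precinct $1,100,530; Upper Borough $1,783,340; Valley Township $2,487,060; Ashcroft District $622,170; North Zone $2,035,760; Pioneer Ward $313,900. Sum = $8,342,760.
Difference $8,342,750 − $8,342,760 = −$10 applied to Ashcroft District: Ashcroft District becomes $622,160.

Central Precinct: $1,100,530 | Upper Borough: $1,783,340 | Valley Township: $2,487,060 | Ashcroft District: $622,160 | North Zone: $2,035,760 | Pioneer Ward: $313,900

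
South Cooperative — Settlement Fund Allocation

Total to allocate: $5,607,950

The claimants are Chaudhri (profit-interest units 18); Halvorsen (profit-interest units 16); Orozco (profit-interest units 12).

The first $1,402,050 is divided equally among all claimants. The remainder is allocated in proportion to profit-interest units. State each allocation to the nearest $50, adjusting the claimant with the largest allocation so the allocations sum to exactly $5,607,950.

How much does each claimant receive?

Chaudhri: $2,113,150 | Halvorsen: $1,930,250 | Orozco: $1,564,550

$1,402,050 shared equally gives $467,350 per claimant.
Remainder $4,205,900 by profit-interest units (total 46): Chaudhri 1,645,786.96 → $1,645,800; Halvorsen 1,462,921.74 → $1,462,900; Orozco 1,097,191.30 → $1,097,200.
Totals: Chaudhri $467,350 + $1,645,800 = $2,113,150; Halvorsen $467,350 + $1,462,900 = $1,930,250; Orozco $467,350 + $1,097,200 = $1,564,550.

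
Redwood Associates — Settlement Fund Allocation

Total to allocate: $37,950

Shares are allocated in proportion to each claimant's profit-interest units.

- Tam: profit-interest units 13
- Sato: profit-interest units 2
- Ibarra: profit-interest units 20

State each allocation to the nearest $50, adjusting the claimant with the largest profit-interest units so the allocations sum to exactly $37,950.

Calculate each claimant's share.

Tam: $14,100 | Sato: $2,150 | Ibarra: $21,700

Profit-interest units total: 13 + 2 + 20 = 35.
Proportional shares: Tam 14,095.71; Sato 2,168.57; Ibarra 21,685.71.
Rounded to nearest $50: Tam $14,100; Sato $2,150; Ibarra $21,700. Sum = $37,950.
Rounded total matches; no reconciliation needed.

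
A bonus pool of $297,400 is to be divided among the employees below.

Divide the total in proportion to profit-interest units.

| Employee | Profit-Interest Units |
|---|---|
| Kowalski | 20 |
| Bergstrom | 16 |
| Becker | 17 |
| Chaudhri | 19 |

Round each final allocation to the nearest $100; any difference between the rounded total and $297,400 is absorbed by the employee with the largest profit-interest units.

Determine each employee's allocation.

Kowalski: $82,600 · Bergstrom: $66,100 · Becker: $70,200 · Chaudhri: $78,500

Total profit-interest units = 20 + 16 + 17 + 19 = 72.
Pro-rata amounts: Kowalski 82,611.11; Bergstrom 66,088.89; Becker 70,219.44; Chaudhri 78,480.56.
After rounding ($100): Kowalski $82,600; Bergstrom $66,100; Becker $70,200; Chaudhri $78,500. Sum = $297,400.
Rounded total matches; no reconciliation needed.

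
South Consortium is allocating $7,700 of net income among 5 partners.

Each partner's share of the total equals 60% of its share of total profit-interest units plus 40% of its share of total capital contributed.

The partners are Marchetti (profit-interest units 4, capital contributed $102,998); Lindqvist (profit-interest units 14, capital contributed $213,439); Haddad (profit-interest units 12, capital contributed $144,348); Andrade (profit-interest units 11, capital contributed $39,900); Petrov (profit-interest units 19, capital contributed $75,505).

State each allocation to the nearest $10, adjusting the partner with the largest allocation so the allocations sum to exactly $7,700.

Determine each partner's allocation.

Marchetti: $860; Lindqvist: $2,210; Haddad: $1,700; Andrade: $1,060; Petrov: $1,870

Totals — profit-interest units 60, capital contributed 576,190.
Combined weights (60% profit-interest units + 40% capital contributed): Marchetti 0.1115; Lindqvist 0.2882; Haddad 0.2202; Andrade 0.1377; Petrov 0.2424.
Raw shares: Marchetti 858.57; Lindqvist 2,218.93; Haddad 1,695.61; Andrade 1,060.28; Petrov 1,866.61.
After rounding ($10): Marchetti $860; Lindqvist $2,220; Haddad $1,700; Andrade $1,060; Petrov $1,870. Sum = $7,710.
Difference $7,700 − $7,710 = −$10 applied to largest allocation (Lindqvist): Lindqvist becomes $2,210.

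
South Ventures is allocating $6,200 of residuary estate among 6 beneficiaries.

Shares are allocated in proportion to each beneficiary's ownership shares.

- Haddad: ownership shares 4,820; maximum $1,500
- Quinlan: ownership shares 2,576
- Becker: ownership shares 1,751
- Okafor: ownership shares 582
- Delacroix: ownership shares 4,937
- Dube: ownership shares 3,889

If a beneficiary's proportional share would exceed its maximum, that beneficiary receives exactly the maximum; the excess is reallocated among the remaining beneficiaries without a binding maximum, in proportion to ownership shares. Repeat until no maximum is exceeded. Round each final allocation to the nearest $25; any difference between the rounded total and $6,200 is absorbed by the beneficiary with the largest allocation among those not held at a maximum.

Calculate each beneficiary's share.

Haddad: $1,500 | Quinlan: $875 | Becker: $600 | Okafor: $200 | Delacroix: $1,700 | Dube: $1,325

Total ownership shares = 18,555.
Pro-rata shares before constraints: Haddad 1,610.56; Quinlan 860.75; Becker 585.08; Okafor 194.47; Delacroix 1,649.66; Dube 1,299.48.
Held at cap: Haddad ($1,500); balance $4,700 reallocated over remaining ownership shares 13,735.
Redistributed shares: Quinlan 881.49 → $875; Becker 599.18 → $600; Okafor 199.16 → $200; Delacroix 1,689.40 → $1,700; Dube 1,330.78 → $1,325.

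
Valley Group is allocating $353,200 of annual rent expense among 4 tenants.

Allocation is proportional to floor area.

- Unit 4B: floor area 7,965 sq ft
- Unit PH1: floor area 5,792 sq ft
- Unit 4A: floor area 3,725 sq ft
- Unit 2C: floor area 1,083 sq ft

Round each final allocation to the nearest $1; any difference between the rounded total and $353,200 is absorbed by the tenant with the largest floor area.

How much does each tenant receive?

Unit 4B: $151,535 | Unit PH1: $110,193 | Unit 4A: $70,868 | Unit 2C: $20,604

Floor area total: 7,965 + 5,792 + 3,725 + 1,083 = 18,565.
Raw shares: Unit 4B 151,534.5004; Unit PH1 110,193.07; Unit 4A 70,868.30; Unit 2C 20,604.13.
At nearest $1: Unit 4B $151,535; Unit PH1 $110,193; Unit 4A $70,868; Unit 2C $20,604. Sum = $353,200.
No rounding difference to absorb.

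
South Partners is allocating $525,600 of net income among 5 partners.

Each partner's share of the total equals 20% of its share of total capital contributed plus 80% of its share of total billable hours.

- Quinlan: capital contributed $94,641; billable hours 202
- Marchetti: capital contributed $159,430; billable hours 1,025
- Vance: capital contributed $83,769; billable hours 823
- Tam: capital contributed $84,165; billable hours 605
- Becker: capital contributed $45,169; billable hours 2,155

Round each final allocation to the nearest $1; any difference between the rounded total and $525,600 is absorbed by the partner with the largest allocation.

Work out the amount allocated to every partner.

Totals — capital contributed 467,174, billable hours 4,810.
Combined weights (20% capital contributed + 80% billable hours): Quinlan 0.0741; Marchetti 0.2387; Vance 0.1727; Tam 0.1367; Becker 0.3778.
Proportional shares: Quinlan 38,953.82; Marchetti 125,477.07; Vance 90,793.99; Tam 71,826.00; Becker 198,549.12.
After rounding ($1): Quinlan $38,954; Marchetti $125,477; Vance $90,794; Tam $71,826; Becker $198,549. Sum = $525,600.
Rounded total matches; no reconciliation needed.

Quinlan: $38,954 | Marchetti: $125,477 | Vance: $90,794 | Tam: $71,826 | Becker: $198,549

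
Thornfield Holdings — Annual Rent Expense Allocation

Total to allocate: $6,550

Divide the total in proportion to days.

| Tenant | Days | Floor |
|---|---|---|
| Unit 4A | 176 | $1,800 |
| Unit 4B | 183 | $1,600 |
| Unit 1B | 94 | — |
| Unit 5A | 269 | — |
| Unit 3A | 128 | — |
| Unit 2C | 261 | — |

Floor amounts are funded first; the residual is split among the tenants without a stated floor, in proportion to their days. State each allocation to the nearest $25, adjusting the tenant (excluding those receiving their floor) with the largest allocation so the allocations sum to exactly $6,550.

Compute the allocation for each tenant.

Unit 4A: $1,800; Unit 4B: $1,600; Unit 1B: $400; Unit 5A: $1,125; Unit 3A: $525; Unit 2C: $1,100

Minimums first: Unit 4A $1,800; Unit 4B $1,600. Remaining pool $3,150.
Remaining pool split over remaining days 752: Unit 1B 393.75 → $400; Unit 5A 1,126.80 → $1,125; Unit 3A 536.17 → $525; Unit 2C 1,093.28 → $1,100.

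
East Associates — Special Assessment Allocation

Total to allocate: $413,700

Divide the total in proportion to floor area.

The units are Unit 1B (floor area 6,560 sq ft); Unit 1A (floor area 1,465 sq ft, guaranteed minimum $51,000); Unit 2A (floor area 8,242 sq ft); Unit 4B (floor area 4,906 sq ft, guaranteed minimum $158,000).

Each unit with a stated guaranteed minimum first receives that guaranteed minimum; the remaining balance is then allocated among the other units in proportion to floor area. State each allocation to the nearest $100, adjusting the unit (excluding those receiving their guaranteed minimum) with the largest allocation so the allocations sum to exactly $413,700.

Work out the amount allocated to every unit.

Minimums first: Unit 1A $51,000; Unit 4B $158,000. Remaining pool $204,700.
Remaining pool split over remaining floor area 14,802: Unit 1B 90,719.63 → $90,700; Unit 2A 113,980.37 → $114,000.

Unit 1B: $90,700 · Unit 1A: $51,000 · Unit 2A: $114,000 · Unit 4B: $158,000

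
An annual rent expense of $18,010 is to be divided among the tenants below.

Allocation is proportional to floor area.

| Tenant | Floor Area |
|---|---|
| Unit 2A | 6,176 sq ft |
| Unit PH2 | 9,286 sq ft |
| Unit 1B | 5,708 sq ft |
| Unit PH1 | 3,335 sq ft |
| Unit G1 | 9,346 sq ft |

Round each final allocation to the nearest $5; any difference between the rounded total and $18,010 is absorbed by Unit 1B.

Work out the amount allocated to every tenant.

Floor area total: 33,851.
Proportional shares: Unit 2A 6,176/33,851 × $18,010 = 3,285.86; Unit PH2 9,286/33,851 × $18,010 = 4,940.50; Unit 1B 5,708/33,851 × $18,010 = 3,036.87; Unit PH1 3,335/33,851 × $18,010 = 1,774.34; Unit G1 9,346/33,851 × $18,010 = 4,972.42.
At nearest $5: Unit 2A $3,285; Unit PH2 $4,940; Unit 1B $3,035; Unit PH1 $1,775; Unit G1 $4,970. Sum = $18,005.
Difference $18,010 − $18,005 = +$5 applied to Unit 1B: Unit 1B becomes $3,040.

Unit 2A: $3,285 | Unit PH2: $4,940 | Unit 1B: $3,040 | Unit PH1: $1,775 | Unit G1: $4,970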